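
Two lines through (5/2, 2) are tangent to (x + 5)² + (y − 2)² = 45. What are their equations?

A line y − (2) = m(x − (5/2)) is tangent when its distance from (−5, 2) is 3√5:
(−15/2m − (0))² = 45(m² + 1)
m² − 4 = 0, so m = 2 or m = −2.
With m = 2: 2x − y = 3. With m = −2: 2x + y = 7.

2x − y = 3 and 2x + y = 7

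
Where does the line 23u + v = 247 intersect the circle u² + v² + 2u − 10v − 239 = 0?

From the line, v = −23u + 247. Substituting:
530u² − 11130u + 58300 = 0  ⟹  u² − 21u + 110 = 0
u = 11 or u = 10, giving (11, −6) and (10, 17).

(10, 17) and (11, −6)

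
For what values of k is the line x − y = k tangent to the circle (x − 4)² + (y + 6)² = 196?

k = 10 ± 14√2

For a tangent, require d(centre, line) = r = 14.
|1·4 − 1·(−6) − k| / √2 = 14
|k − (10)| = 14√2.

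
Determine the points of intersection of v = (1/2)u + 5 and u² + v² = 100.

(−10, 0) and (6, 8)

Express v = (10 + u)/2 and substitute into the circle:
5u² + 20u − 300 = 0  ⟹  u² + 4u − 60 = 0
u = 6 or u = −10, giving (6, 8) and (−10, 0).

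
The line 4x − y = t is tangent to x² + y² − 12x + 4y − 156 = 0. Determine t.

t = 26 ± 14√17

The line touches the circle iff its distance from (6, −2) is 14:
|4·6 − 1·(−2) − t| / √17 = 14
|t − (26)| = 14√17.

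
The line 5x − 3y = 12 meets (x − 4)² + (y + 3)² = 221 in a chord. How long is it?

Express y = (−12 + 5x)/3 and substitute into the circle:
34x² − 102x − 1836 = 0  ⟹  x² − 3x − 54 = 0
x = 9 or x = −6, giving (9, 11) and (−6, −14).
|(9, 11) − (−6, −14)| = √((15)² + (25)²) = 5√34.

5√34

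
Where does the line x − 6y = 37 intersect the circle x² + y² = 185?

Express y = (−37 + x)/6 and substitute into the circle:
37x² − 74x − 5291 = 0  ⟹  x² − 2x − 143 = 0
x = 13 or x = −11, giving (13, −4) and (−11, −8).

(−11, −8) and (13, −4)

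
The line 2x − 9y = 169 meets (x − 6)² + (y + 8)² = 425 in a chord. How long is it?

4√85

Centre (6, −8), r² = 425. Perpendicular distance d from centre to line = |−85| / √85 = 85/√85.
Half the chord is √(r² − d²) = √(340), so the full chord is 4√85.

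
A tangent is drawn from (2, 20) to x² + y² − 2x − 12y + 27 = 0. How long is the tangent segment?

√187

With centre O = (1, 6), |OP|² = 197 and r² = 10.
The tangent meets the radius at right angles, so tangent² = |PO|² − r² = 197 − 10 = 187.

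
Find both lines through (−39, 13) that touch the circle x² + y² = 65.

A line y − (13) = m(x − (−39)) is tangent when its distance from (0, 0) is √65:
(39m − (−13))² = 65(m² + 1)
56m² + 39m + 4 = 0, so m = −4/7 or m = −1/8.
Through (−39, 13) these give 4x + 7y = −65 and x + 8y = 65.

4x + 7y = −65 and x + 8y = 65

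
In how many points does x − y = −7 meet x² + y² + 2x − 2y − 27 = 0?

2

Substituting the line into the circle gives 2x² + 14x + 8 = 0.
Discriminant = (14)² − 4·2·(8) = 132 > 0.
Two real roots: the line is a secant.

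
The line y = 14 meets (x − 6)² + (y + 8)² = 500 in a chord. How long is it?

Centre (6, −8), r² = 500. Perpendicular distance d from centre to line = |−22| / √1 = 22.
Half the chord is √(r² − d²) = √(16), so the full chord is 8.

8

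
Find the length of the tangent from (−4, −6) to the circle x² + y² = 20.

The centre is (0, 0) and r = 2√5. The square of the distance from P to the centre is 16 + 36 = 52.
Power of the point: PT² = |PO|² − r² = 32, so PT = 4√2.

4√2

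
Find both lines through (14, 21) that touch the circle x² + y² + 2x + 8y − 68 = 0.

6x − 7y = −63 and 9x − 2y = 84

Let a tangent through (14, 21) have slope m. Its distance from (−1, −4) must equal √85:
[m·(−15) − (−25)]² = 85(m² + 1)
14m² − 75m + 54 = 0, so m = 6/7 or m = 9/2.
Through (14, 21) these give 6x − 7y = −63 and 9x − 2y = 84.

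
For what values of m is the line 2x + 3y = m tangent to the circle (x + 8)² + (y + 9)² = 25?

m = −43 ± 5√13

The line touches the circle iff its distance from (−8, −9) is 5:
|2·(−8) + 3·(−9) − m| / √13 = 5
|m − (−43)| = 5√13.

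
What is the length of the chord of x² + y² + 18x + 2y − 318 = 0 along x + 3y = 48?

The distance from (−9, −1) to the line is 60/√10, and r² = 400.
Chord = 2√(r² − d²) = 2·√(40) = 4√10.

4√10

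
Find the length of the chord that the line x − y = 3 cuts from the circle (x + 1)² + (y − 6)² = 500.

30√2

Substitute y = x − 3:
2x² − 16x − 418 = 0  ⟹  x² − 8x − 209 = 0
x = 19 or x = −11, giving (19, 16) and (−11, −14).
|(19, 16) − (−11, −14)| = √((30)² + (30)²) = 30√2.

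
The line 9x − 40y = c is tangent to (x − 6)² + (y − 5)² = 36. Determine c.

c = −392 or c = 100

Tangency holds when the distance from the centre (6, 5) to the line equals the radius 6:
|9·6 − 40·5 − c| / √1681 = 6
|c − (−146)| = 6·41, so c = 100 or c = −392.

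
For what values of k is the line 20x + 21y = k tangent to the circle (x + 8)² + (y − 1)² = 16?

k = −255 or k = −23

The line touches the circle iff its distance from (−8, 1) is 4:
|20·(−8) + 21·1 − k| / √841 = 4
|k − (−139)| = 4·29, so k = −23 or k = −255.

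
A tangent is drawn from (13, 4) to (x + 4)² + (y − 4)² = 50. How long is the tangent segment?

√239

With centre O = (−4, 4), |OP|² = 289 and r² = 50.
By the tangent–radius right angle, tangent length = √(|PO|² − r²) = √239.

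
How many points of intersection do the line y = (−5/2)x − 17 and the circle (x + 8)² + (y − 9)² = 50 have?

2

Centre (−8, 9), r² = 50. Distance² from centre to line = (12)²/29 = 144/29.
Since d² < r², the line cuts the circle twice.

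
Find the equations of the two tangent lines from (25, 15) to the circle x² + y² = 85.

A line y − (15) = m(x − (25)) is tangent when its distance from (0, 0) is √85:
(−25m − (−15))² = 85(m² + 1)
54m² − 75m + 14 = 0, so m = 7/6 or m = 2/9.
With m = 7/6: 7x − 6y = 85. With m = 2/9: 2x − 9y = −85.

7x − 6y = 85 and 2x − 9y = −85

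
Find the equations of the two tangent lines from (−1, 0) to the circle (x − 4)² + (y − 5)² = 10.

Let a tangent through (−1, 0) have slope m. Its distance from (4, 5) must equal √10:
[m·(5) − (5)]² = 10(m² + 1)
3m² − 10m + 3 = 0, so m = 3 or m = 1/3.
Through (−1, 0) these give 3x − y = −3 and x − 3y = −1.

3x − y = −3 and x − 3y = −1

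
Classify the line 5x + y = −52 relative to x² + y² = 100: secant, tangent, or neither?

neither

Substituting the line into the circle gives 26x² + 520x + 2604 = 0.
Δ = 270400 − 270816 = −416.
No real roots: the line does not meet the circle.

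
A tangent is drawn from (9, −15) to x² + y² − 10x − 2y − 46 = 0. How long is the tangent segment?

With centre O = (5, 1), |OP|² = 272 and r² = 72.
The tangent meets the radius at right angles, so tangent² = |PO|² − r² = 272 − 72 = 200.

10√2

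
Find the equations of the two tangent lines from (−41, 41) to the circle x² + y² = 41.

Write the tangent as mx − y + (41 − m·(−41)) = 0 and set its distance from the centre to √41:
(41m − (−41))² = 41(m² + 1)
20m² + 41m + 20 = 0, so m = −5/4 or m = −4/5.
With m = −5/4: 5x + 4y = −41. With m = −4/5: 4x + 5y = 41.

5x + 4y = −41 and 4x + 5y = 41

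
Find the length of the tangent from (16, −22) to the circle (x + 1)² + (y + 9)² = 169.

17

The centre is (−1, −9) and r = 13. The square of the distance from P to the centre is 289 + 169 = 458.
Power of the point: PT² = |PO|² − r² = 289, so PT = 17.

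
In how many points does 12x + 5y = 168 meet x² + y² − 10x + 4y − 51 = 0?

Substituting the line into the circle gives 169x² − 4522x + 30309 = 0.
Discriminant = (−4522)² − 4·169·(30309) = −40400 < 0.
No real roots: the line does not meet the circle.

0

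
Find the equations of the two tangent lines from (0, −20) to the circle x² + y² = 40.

Let a tangent through (0, −20) have slope m. Its distance from (0, 0) must equal 2√10:
[m·(0) − (20)]² = 40(m² + 1)
m² − 9 = 0, so m = 3 or m = −3.
With m = 3: 3x − y = 20. With m = −3: 3x + y = −20.

3x − y = 20 and 3x + y = −20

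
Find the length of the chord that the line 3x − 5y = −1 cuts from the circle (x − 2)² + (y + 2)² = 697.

Centre (2, −2), r² = 697. Perpendicular distance d from centre to line = |17| / √34 = 17/√34.
Half the chord is √(r² − d²) = √(1377/2), so the full chord is 9√34.

9√34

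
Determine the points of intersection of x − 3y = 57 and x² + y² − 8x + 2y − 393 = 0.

Express y = (−57 + x)/3 and substitute into the circle:
10x² − 180x − 630 = 0  ⟹  x² − 18x − 63 = 0
x = 21 or x = −3, giving (21, −12) and (−3, −20).

(−3, −20) and (21, −12)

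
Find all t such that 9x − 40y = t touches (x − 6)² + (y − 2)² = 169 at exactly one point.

t = −559 or t = 507

For a tangent, require d(centre, line) = r = 13.
|9·6 − 40·2 − t| / √1681 = 13
|t − (−26)| = 13·41, so t = 507 or t = −559.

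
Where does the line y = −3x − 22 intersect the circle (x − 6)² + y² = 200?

(−8, 2) and (−4, −10)

From the line, y = −3x − 22. Substituting:
10x² + 120x + 320 = 0  ⟹  x² + 12x + 32 = 0
x = −4 or x = −8, giving (−4, −10) and (−8, 2).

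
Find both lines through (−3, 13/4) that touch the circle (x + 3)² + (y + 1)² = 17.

A line y − (13/4) = m(x − (−3)) is tangent when its distance from (−3, −1) is √17:
[m·(0) − (−17/4)]² = 17(m² + 1)
16m² − 1 = 0, so m = 1/4 or m = −1/4.
Through (−3, 13/4) these give x − 4y = −16 and x + 4y = 10.

x − 4y = −16 and x + 4y = 10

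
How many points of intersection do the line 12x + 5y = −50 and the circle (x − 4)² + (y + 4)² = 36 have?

1

Centre (4, −4), r² = 36. Distance² from centre to line = (78)²/169 = 36.
Since d² = r², the line is tangent.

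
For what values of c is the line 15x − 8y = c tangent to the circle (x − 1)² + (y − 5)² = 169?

Tangency holds when the distance from the centre (1, 5) to the line equals the radius 13:
|15·1 − 8·5 − c| / √289 = 13
|c − (−25)| = 13·17, so c = 196 or c = −246.

c = −246 or c = 196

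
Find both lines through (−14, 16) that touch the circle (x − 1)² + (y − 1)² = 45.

x + 2y = 18 and 2x + y = −12

A line y − (16) = m(x − (−14)) is tangent when its distance from (1, 1) is 3√5:
[m·(15) − (−15)]² = 45(m² + 1)
2m² + 5m + 2 = 0, so m = −1/2 or m = −2.
With m = −1/2: x + 2y = 18. With m = −2: 2x + y = −12.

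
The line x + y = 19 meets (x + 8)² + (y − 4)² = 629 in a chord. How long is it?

Centre (−8, 4), r² = 629. Perpendicular distance d from centre to line = |−23| / √2 = 23/√2.
Chord = 2√(r² − d²) = 2·√(729/2) = 27√2.

27√2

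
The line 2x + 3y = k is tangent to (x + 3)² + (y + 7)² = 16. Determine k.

k = −27 ± 4√13

The line touches the circle iff its distance from (−3, −7) is 4:
|2·(−3) + 3·(−7) − k| / √13 = 4
|k − (−27)| = 4√13.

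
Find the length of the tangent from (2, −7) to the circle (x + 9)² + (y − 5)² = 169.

Centre (−9, 5), r² = 169. |PO|² = (11)² + (−12)² = 265.
By the tangent–radius right angle, tangent length = √(|PO|² − r²) = √96 = 4√6.

4√6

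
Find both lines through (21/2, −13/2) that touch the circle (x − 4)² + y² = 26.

Write the tangent as mx − y + (−13/2 − m·(21/2)) = 0 and set its distance from the centre to √26:
(−13/2m − (13/2))² = 26(m² + 1)
5m² + 26m + 5 = 0, so m = −5 or m = −1/5.
Through (21/2, −13/2) these give 5x + y = 46 and x + 5y = −22.

5x + y = 46 and x + 5y = −22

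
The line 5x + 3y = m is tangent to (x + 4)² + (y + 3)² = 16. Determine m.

m = −29 ± 4√34

For a tangent, require d(centre, line) = r = 4.
|5·(−4) + 3·(−3) − m| / √34 = 4
|m − (−29)| = 4√34.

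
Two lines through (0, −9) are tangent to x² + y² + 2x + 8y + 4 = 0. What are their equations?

3x − 2y = 18 and 2x + 3y = −27

Let a tangent through (0, −9) have slope m. Its distance from (−1, −4) must equal √13:
(−1m − (5))² = 13(m² + 1)
6m² − 5m − 6 = 0, so m = 3/2 or m = −2/3.
With m = 3/2: 3x − 2y = 18. With m = −2/3: 2x + 3y = −27.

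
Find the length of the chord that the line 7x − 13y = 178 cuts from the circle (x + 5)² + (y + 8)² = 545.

3√218

Express y = (−178 + 7x)/13 and substitute into the circle:
218x² + 654x − 82404 = 0  ⟹  x² + 3x − 378 = 0
x = 18 or x = −21, giving (18, −4) and (−21, −25).
Chord length = distance between (18, −4) and (−21, −25) = √1962 = 3√218.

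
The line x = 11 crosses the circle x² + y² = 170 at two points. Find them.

The line gives x = 11. Substituting into the circle:
y² − 49 = 0
y = 7 or y = −7, giving (11, 7) and (11, −7).

(11, −7) and (11, 7)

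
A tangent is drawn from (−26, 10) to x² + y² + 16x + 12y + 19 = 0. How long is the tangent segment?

The centre is (−8, −6) and r = 9. The square of the distance from P to the centre is 324 + 256 = 580.
By the tangent–radius right angle, tangent length = √(|PO|² − r²) = √499.

√499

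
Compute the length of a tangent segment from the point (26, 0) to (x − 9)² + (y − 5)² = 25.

17

The centre is (9, 5) and r = 5. The square of the distance from P to the centre is 289 + 25 = 314.
Power of the point: PT² = |PO|² − r² = 289, so PT = 17.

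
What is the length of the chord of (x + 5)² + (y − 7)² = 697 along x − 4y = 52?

8√17

Substitute y = (−52 + x)/4:
17x² − 4352 = 0  ⟹  x² − 256 = 0
x = 16 or x = −16, giving (16, −9) and (−16, −17).
|(16, −9) − (−16, −17)| = √((32)² + (8)²) = 8√17.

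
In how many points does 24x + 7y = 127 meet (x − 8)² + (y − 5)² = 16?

1

Substituting the line into the circle gives 625x² − 5200x + 10816 = 0.
Δ = 27040000 − 27040000 = 0.
A repeated root: the line is tangent.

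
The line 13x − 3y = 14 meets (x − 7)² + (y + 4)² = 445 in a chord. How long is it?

Express y = (−14 + 13x)/3 and substitute into the circle:
178x² − 178x − 3560 = 0  ⟹  x² − x − 20 = 0
x = 5 or x = −4, giving (5, 17) and (−4, −22).
Chord length = distance between (5, 17) and (−4, −22) = √1602 = 3√178.

3√178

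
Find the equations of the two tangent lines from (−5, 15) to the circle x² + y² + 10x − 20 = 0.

2x + y = 5 and 2x − y = −25

A line y − (15) = m(x − (−5)) is tangent when its distance from (−5, 0) is 3√5:
(0m − (−15))² = 45(m² + 1)
m² − 4 = 0, so m = −2 or m = 2.
Through (−5, 15) these give 2x + y = 5 and 2x − y = −25.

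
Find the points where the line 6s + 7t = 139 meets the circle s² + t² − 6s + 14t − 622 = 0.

Express t = (139 − 6s)/7 and substitute into the circle:
85s² − 2550s + 2465 = 0  ⟹  s² − 30s + 29 = 0
s = 29 or s = 1, giving (29, −5) and (1, 19).

(1, 19) and (29, −5)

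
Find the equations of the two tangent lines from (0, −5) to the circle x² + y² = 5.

2x + y = −5 and 2x − y = 5

Write the tangent as mx − y + (−5 − m·(0)) = 0 and set its distance from the centre to √5:
(0m − (5))² = 5(m² + 1)
m² − 4 = 0, so m = −2 or m = 2.
With m = −2: 2x + y = −5. With m = 2: 2x − y = 5.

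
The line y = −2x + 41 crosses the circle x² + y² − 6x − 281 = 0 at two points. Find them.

(14, 13) and (20, 1)

Substitute y = −2x + 41:
5x² − 170x + 1400 = 0  ⟹  x² − 34x + 280 = 0
x = 20 or x = 14, giving (20, 1) and (14, 13).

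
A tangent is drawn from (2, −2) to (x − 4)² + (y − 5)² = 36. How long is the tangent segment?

With centre O = (4, 5), |OP|² = 53 and r² = 36.
By the tangent–radius right angle, tangent length = √(|PO|² − r²) = √17.

√17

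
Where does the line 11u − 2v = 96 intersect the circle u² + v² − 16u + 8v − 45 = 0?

(6, −15) and (10, 7)

From the line, v = (−96 + 11u)/2. Substituting:
125u² − 2000u + 7500 = 0  ⟹  u² − 16u + 60 = 0
u = 10 or u = 6, giving (10, 7) and (6, −15).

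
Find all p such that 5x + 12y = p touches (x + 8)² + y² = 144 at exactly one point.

p = −196 or p = 116

The line touches the circle iff its distance from (−8, 0) is 12:
|5·(−8) + 12·0 − p| / √169 = 12
|p − (−40)| = 12·13, so p = 116 or p = −196.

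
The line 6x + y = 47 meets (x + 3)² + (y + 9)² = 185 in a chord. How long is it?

The distance from (−3, −9) to the line is 74/√37, and r² = 185.
Half the chord is √(r² − d²) = √(37), so the full chord is 2√37.

2√37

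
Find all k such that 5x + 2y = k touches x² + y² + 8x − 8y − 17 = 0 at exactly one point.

k = −12 ± 7√29

Tangency holds when the distance from the centre (−4, 4) to the line equals the radius 7:
|5·(−4) + 2·4 − k| / √29 = 7
|k − (−12)| = 7√29.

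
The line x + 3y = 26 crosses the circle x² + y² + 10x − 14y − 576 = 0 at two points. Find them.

(−28, 18) and (20, 2)

Express y = (26 − x)/3 and substitute into the circle:
10x² + 80x − 5600 = 0  ⟹  x² + 8x − 560 = 0
x = 20 or x = −28, giving (20, 2) and (−28, 18).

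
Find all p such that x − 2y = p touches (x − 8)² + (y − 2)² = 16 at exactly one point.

p = 4 ± 4√5

The line touches the circle iff its distance from (8, 2) is 4:
|1·8 − 2·2 − p| / √5 = 4
|p − (4)| = 4√5.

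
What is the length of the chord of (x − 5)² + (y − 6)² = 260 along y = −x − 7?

14√2

Centre (5, 6), r² = 260. Perpendicular distance d from centre to line = |18| / √2 = 18/√2.
Chord = 2√(r² − d²) = 2·√(98) = 14√2.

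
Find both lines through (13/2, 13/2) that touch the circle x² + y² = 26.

Write the tangent as mx − y + (13/2 − m·(13/2)) = 0 and set its distance from the centre to √26:
(−13/2m − (−13/2))² = 26(m² + 1)
5m² − 26m + 5 = 0, so m = 5 or m = 1/5.
With m = 5: 5x − y = 26. With m = 1/5: x − 5y = −26.

5x − y = 26 and x − 5y = −26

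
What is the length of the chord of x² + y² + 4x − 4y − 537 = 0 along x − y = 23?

19√2

Substitute y = x − 23:
2x² − 46x + 84 = 0  ⟹  x² − 23x + 42 = 0
x = 21 or x = 2, giving (21, −2) and (2, −21).
Chord length = distance between (21, −2) and (2, −21) = √722 = 19√2.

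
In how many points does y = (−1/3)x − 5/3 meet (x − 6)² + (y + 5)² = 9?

Substituting the line into the circle gives 10x² − 128x + 343 = 0.
Discriminant = (−128)² − 4·10·(343) = 2664 > 0.
Two real roots: the line is a secant.

2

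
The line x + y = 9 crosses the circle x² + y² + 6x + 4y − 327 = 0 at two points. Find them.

From the line, y = −x + 9. Substituting:
2x² − 16x − 210 = 0  ⟹  x² − 8x − 105 = 0
x = 15 or x = −7, giving (15, −6) and (−7, 16).

(−7, 16) and (15, −6)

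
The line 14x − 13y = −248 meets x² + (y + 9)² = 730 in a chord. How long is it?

2√365

The distance from (0, −9) to the line is 365/√365, and r² = 730.
Chord = 2√(r² − d²) = 2·√(365) = 2√365.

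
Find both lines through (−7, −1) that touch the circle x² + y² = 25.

4x − 3y = −25 and 3x + 4y = −25

A line y − (−1) = m(x − (−7)) is tangent when its distance from (0, 0) is 5:
[m·(7) − (1)]² = 25(m² + 1)
12m² − 7m − 12 = 0, so m = 4/3 or m = −3/4.
Through (−7, −1) these give 4x − 3y = −25 and 3x + 4y = −25.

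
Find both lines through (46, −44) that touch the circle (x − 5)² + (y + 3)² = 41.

5x + 4y = 54 and 4x + 5y = −36

Let a tangent through (46, −44) have slope m. Its distance from (5, −3) must equal √41:
(−41m − (41))² = 41(m² + 1)
20m² + 41m + 20 = 0, so m = −5/4 or m = −4/5.
With m = −5/4: 5x + 4y = 54. With m = −4/5: 4x + 5y = −36.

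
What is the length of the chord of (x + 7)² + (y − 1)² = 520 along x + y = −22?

28√2

The distance from (−7, 1) to the line is 16/√2, and r² = 520.
Half the chord is √(r² − d²) = √(392), so the full chord is 28√2.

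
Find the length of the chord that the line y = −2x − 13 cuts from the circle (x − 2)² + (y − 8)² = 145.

Express y = −2x − 13 and substitute into the circle:
5x² + 80x + 300 = 0  ⟹  x² + 16x + 60 = 0
x = −6 or x = −10, giving (−6, −1) and (−10, 7).
Chord length = distance between (−6, −1) and (−10, 7) = √80 = 4√5.

4√5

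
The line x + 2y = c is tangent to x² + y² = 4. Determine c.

The line touches the circle iff its distance from (0, 0) is 2:
|1·0 + 2·0 − c| / √5 = 2
|c| = 2√5.

c = ±2√5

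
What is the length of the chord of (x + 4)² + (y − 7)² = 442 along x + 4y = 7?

From the line, y = (7 − x)/4. Substituting:
17x² + 170x − 6375 = 0  ⟹  x² + 10x − 375 = 0
x = 15 or x = −25, giving (15, −2) and (−25, 8).
|(15, −2) − (−25, 8)| = √((40)² + (−10)²) = 10√17.

10√17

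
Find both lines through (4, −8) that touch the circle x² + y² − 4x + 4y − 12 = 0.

2x − y = 16 and x + 2y = −12

Write the tangent as mx − y + (−8 − m·(4)) = 0 and set its distance from the centre to 2√5:
[m·(−2) − (6)]² = 20(m² + 1)
2m² − 3m − 2 = 0, so m = 2 or m = −1/2.
With m = 2: 2x − y = 16. With m = −1/2: x + 2y = −12.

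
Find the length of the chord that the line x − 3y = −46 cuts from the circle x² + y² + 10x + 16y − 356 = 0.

Substitute y = (46 + x)/3:
10x² + 230x + 1120 = 0  ⟹  x² + 23x + 112 = 0
x = −7 or x = −16, giving (−7, 13) and (−16, 10).
|(−7, 13) − (−16, 10)| = √((9)² + (3)²) = 3√10.

3√10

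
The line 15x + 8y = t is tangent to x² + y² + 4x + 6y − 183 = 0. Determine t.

The line touches the circle iff its distance from (−2, −3) is 14:
|15·(−2) + 8·(−3) − t| / √289 = 14
|t − (−54)| = 14·17, so t = 184 or t = −292.

t = −292 or t = 184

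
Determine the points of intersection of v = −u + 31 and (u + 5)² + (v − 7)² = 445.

Substitute v = −u + 31:
2u² − 38u + 156 = 0  ⟹  u² − 19u + 78 = 0
u = 13 or u = 6, giving (13, 18) and (6, 25).

(6, 25) and (13, 18)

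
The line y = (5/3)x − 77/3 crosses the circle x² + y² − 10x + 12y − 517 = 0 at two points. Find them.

Express y = (−77 + 5x)/3 and substitute into the circle:
34x² − 680x − 1496 = 0  ⟹  x² − 20x − 44 = 0
x = 22 or x = −2, giving (22, 11) and (−2, −29).

(−2, −29) and (22, 11)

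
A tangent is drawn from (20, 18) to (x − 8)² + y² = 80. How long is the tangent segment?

With centre O = (8, 0), |OP|² = 468 and r² = 80.
By the tangent–radius right angle, tangent length = √(|PO|² − r²) = √388 = 2√97.

2√97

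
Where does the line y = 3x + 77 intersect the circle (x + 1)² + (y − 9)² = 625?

(−25, 2) and (−16, 29)

Express y = 3x + 77 and substitute into the circle:
10x² + 410x + 4000 = 0  ⟹  x² + 41x + 400 = 0
x = −16 or x = −25, giving (−16, 29) and (−25, 2).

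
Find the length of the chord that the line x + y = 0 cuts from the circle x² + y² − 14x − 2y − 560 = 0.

The distance from (7, 1) to the line is 8/√2, and r² = 610.
Half the chord is √(r² − d²) = √(578), so the full chord is 34√2.

34√2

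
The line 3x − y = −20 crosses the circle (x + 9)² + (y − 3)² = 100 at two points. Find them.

(−9, −7) and (−3, 11)

Substitute y = 3x + 20:
10x² + 120x + 270 = 0  ⟹  x² + 12x + 27 = 0
x = −3 or x = −9, giving (−3, 11) and (−9, −7).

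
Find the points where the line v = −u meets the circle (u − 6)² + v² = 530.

(−13, 13) and (19, −19)

From the line, v = −u. Substituting:
2u² − 12u − 494 = 0  ⟹  u² − 6u − 247 = 0
u = 19 or u = −13, giving (19, −19) and (−13, 13).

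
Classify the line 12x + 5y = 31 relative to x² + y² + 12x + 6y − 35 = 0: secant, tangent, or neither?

neither

d² = (12·(−6) + 5·(−3) − (31))²/169 = 13924/169; r² = 80.
Since d² > r², the line lies outside the circle.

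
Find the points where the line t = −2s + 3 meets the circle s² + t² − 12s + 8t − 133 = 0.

(−2, 7) and (10, −17)

From the line, t = −2s + 3. Substituting:
5s² − 40s − 100 = 0  ⟹  s² − 8s − 20 = 0
s = 10 or s = −2, giving (10, −17) and (−2, 7).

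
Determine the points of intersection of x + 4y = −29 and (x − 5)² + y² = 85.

From the line, y = (−29 − x)/4. Substituting:
17x² − 102x − 119 = 0  ⟹  x² − 6x − 7 = 0
x = 7 or x = −1, giving (7, −9) and (−1, −7).

(−1, −7) and (7, −9)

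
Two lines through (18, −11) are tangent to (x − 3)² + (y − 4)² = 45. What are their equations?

x + 2y = −4 and 2x + y = 25

Let a tangent through (18, −11) have slope m. Its distance from (3, 4) must equal 3√5:
[m·(−15) − (15)]² = 45(m² + 1)
2m² + 5m + 2 = 0, so m = −1/2 or m = −2.
With m = −1/2: x + 2y = −4. With m = −2: 2x + y = 25.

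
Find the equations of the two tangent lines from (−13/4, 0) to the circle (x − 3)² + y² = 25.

4x + 3y = −13 and 4x − 3y = −13

Let a tangent through (−13/4, 0) have slope m. Its distance from (3, 0) must equal 5:
[m·(25/4) − (0)]² = 25(m² + 1)
9m² − 16 = 0, so m = −4/3 or m = 4/3.
Through (−13/4, 0) these give 4x + 3y = −13 and 4x − 3y = −13.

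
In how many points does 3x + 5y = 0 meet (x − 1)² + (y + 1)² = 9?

Substituting the line into the circle gives 34x² − 80x − 175 = 0.
Discriminant = (−80)² − 4·34·(−175) = 30200 > 0.
Two real roots: the line is a secant.

2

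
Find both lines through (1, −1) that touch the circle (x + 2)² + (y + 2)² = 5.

A line y − (−1) = m(x − (1)) is tangent when its distance from (−2, −2) is √5:
[m·(−3) − (−1)]² = 5(m² + 1)
2m² − 3m − 2 = 0, so m = −1/2 or m = 2.
With m = −1/2: x + 2y = −1. With m = 2: 2x − y = 3.

x + 2y = −1 and 2x − y = 3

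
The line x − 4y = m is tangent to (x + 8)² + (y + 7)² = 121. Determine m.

Tangency holds when the distance from the centre (−8, −7) to the line equals the radius 11:
|1·(−8) − 4·(−7) − m| / √17 = 11
|m − (20)| = 11√17.

m = 20 ± 11√17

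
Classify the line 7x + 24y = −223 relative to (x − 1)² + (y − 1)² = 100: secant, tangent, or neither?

Centre (1, 1), r² = 100. Distance² from centre to line = (254)²/625 = 64516/625.
Since d² > r², the line lies outside the circle.

neither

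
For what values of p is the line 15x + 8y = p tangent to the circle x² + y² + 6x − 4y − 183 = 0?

p = −267 or p = 209

The line touches the circle iff its distance from (−3, 2) is 14:
|15·(−3) + 8·2 − p| / √289 = 14
|p − (−29)| = 14·17, so p = 209 or p = −267.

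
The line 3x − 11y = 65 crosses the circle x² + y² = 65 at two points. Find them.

Substitute y = (−65 + 3x)/11:
130x² − 390x − 3640 = 0  ⟹  x² − 3x − 28 = 0
x = 7 or x = −4, giving (7, −4) and (−4, −7).

(−4, −7) and (7, −4)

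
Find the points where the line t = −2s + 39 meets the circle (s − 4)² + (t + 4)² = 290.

Substitute t = −2s + 39:
5s² − 180s + 1575 = 0  ⟹  s² − 36s + 315 = 0
s = 21 or s = 15, giving (21, −3) and (15, 9).

(15, 9) and (21, −3)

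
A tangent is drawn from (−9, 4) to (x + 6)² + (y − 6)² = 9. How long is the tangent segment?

The centre is (−6, 6) and r = 3. The square of the distance from P to the centre is 9 + 4 = 13.
By the tangent–radius right angle, tangent length = √(|PO|² − r²) = √4 = 2.

2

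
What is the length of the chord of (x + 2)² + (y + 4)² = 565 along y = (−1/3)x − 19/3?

Substitute y = (−19 − x)/3:
10x² + 50x − 5000 = 0  ⟹  x² + 5x − 500 = 0
x = 20 or x = −25, giving (20, −13) and (−25, 2).
Chord length = distance between (20, −13) and (−25, 2) = √2250 = 15√10.

15√10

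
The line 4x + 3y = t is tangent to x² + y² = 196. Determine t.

For a tangent, require d(centre, line) = r = 14.
|4·0 + 3·0 − t| / √25 = 14
|t| = 14·5, so t = 70 or t = −70.

t = −70 or t = 70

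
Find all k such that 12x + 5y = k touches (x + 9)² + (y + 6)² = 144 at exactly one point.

Tangency holds when the distance from the centre (−9, −6) to the line equals the radius 12:
|12·(−9) + 5·(−6) − k| / √169 = 12
|k − (−138)| = 12·13, so k = 18 or k = −294.

k = −294 or k = 18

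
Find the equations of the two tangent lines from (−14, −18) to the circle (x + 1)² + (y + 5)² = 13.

2x − 3y = 26 and 3x − 2y = −6

A line y − (−18) = m(x − (−14)) is tangent when its distance from (−1, −5) is √13:
(13m − (13))² = 13(m² + 1)
6m² − 13m + 6 = 0, so m = 2/3 or m = 3/2.
With m = 2/3: 2x − 3y = 26. With m = 3/2: 3x − 2y = −6.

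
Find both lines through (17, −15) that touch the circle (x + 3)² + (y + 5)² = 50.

Let a tangent through (17, −15) have slope m. Its distance from (−3, −5) must equal 5√2:
(−20m − (10))² = 50(m² + 1)
7m² + 8m + 1 = 0, so m = −1/7 or m = −1.
With m = −1/7: x + 7y = −88. With m = −1: x + y = 2.

x + 7y = −88 and x + y = 2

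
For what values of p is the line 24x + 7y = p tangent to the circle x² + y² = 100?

p = −250 or p = 250

The line touches the circle iff its distance from (0, 0) is 10:
|24·0 + 7·0 − p| / √625 = 10
|p| = 10·25, so p = 250 or p = −250.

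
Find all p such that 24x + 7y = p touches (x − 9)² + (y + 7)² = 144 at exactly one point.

p = −133 or p = 467

The line touches the circle iff its distance from (9, −7) is 12:
|24·9 + 7·(−7) − p| / √625 = 12
|p − (167)| = 12·25, so p = 467 or p = −133.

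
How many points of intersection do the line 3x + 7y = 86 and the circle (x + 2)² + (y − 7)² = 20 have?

Substituting the line into the circle gives 58x² − 26x + 585 = 0.
Discriminant = (−26)² − 4·58·(585) = −135044 < 0.
No real roots: the line does not meet the circle.

0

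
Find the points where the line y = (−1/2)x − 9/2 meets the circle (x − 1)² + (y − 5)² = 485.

Express y = (−9 − x)/2 and substitute into the circle:
5x² + 30x − 1575 = 0  ⟹  x² + 6x − 315 = 0
x = 15 or x = −21, giving (15, −12) and (−21, 6).

(−21, 6) and (15, −12)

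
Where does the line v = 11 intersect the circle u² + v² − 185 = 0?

Substitute v = 11:
u² − 64 = 0
u = 8 or u = −8, giving (8, 11) and (−8, 11).

(−8, 11) and (8, 11)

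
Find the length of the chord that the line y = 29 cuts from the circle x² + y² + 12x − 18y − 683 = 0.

40

The distance from (−6, 9) to the line is 20, and r² = 800.
Half the chord is √(r² − d²) = √(400), so the full chord is 40.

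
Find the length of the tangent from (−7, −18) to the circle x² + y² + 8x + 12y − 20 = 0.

With centre O = (−4, −6), |OP|² = 153 and r² = 72.
Power of the point: PT² = |PO|² − r² = 81, so PT = 9.

9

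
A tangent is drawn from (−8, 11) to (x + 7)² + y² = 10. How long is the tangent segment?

The centre is (−7, 0) and r = √10. The square of the distance from P to the centre is 1 + 121 = 122.
The tangent meets the radius at right angles, so tangent² = |PO|² − r² = 122 − 10 = 112.

4√7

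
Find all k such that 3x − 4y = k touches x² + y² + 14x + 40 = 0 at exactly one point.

k = −36 or k = −6

The line touches the circle iff its distance from (−7, 0) is 3:
|3·(−7) − 4·0 − k| / √25 = 3
|k − (−21)| = 3·5, so k = −6 or k = −36.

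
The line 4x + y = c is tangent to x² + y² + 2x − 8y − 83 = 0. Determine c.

The line touches the circle iff its distance from (−1, 4) is 10:
|4·(−1) + 1·4 − c| / √17 = 10
|c| = 10√17.

c = ±10√17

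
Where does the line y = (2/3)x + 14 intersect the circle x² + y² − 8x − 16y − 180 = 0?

(−12, 6) and (12, 22)

Express y = (42 + 2x)/3 and substitute into the circle:
13x² − 1872 = 0  ⟹  x² − 144 = 0
x = 12 or x = −12, giving (12, 22) and (−12, 6).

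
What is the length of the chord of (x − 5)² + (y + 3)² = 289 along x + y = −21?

The distance from (5, −3) to the line is 23/√2, and r² = 289.
Half the chord is √(r² − d²) = √(49/2), so the full chord is 7√2.

7√2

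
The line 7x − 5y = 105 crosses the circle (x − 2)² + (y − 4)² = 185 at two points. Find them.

Substitute y = (−105 + 7x)/5:
74x² − 1850x + 11100 = 0  ⟹  x² − 25x + 150 = 0
x = 15 or x = 10, giving (15, 0) and (10, −7).

(10, −7) and (15, 0)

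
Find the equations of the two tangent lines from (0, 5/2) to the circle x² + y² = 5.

A line y − (5/2) = m(x − (0)) is tangent when its distance from (0, 0) is √5:
(0m − (−5/2))² = 5(m² + 1)
4m² − 1 = 0, so m = 1/2 or m = −1/2.
With m = 1/2: x − 2y = −5. With m = −1/2: x + 2y = 5.

x − 2y = −5 and x + 2y = 5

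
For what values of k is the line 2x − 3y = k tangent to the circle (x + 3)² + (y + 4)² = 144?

k = 6 ± 12√13

Tangency holds when the distance from the centre (−3, −4) to the line equals the radius 12:
|2·(−3) − 3·(−4) − k| / √13 = 12
|k − (6)| = 12√13.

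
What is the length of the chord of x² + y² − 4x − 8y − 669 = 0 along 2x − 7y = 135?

Centre (2, 4), r² = 689. Perpendicular distance d from centre to line = |−159| / √53 = 159/√53.
Chord = 2√(r² − d²) = 2·√(212) = 4√53.

4√53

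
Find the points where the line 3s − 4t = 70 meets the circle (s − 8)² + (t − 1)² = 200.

From the line, t = (−70 + 3s)/4. Substituting:
25s² − 700s + 3300 = 0  ⟹  s² − 28s + 132 = 0
s = 22 or s = 6, giving (22, −1) and (6, −13).

(6, −13) and (22, −1)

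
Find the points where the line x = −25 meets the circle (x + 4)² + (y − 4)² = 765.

(−25, −14) and (−25, 22)

The line gives x = −25. Substituting into the circle:
y² − 8y − 308 = 0
y = 22 or y = −14, giving (−25, 22) and (−25, −14).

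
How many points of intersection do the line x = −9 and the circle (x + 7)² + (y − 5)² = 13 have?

2

Substituting the line into the circle gives y² − 10y + 16 = 0.
Discriminant = (−10)² − 4·1·(16) = 36 > 0.
Two real roots: the line is a secant.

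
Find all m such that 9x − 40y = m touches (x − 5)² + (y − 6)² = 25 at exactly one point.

Tangency holds when the distance from the centre (5, 6) to the line equals the radius 5:
|9·5 − 40·6 − m| / √1681 = 5
|m − (−195)| = 5·41, so m = 10 or m = −400.

m = −400 or m = 10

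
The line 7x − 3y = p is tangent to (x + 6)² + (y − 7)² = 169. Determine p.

p = −63 ± 13√58

For a tangent, require d(centre, line) = r = 13.
|7·(−6) − 3·7 − p| / √58 = 13
|p − (−63)| = 13√58.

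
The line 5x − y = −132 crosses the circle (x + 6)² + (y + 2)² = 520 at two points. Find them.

From the line, y = 5x + 132. Substituting:
26x² + 1352x + 17472 = 0  ⟹  x² + 52x + 672 = 0
x = −24 or x = −28, giving (−24, 12) and (−28, −8).

(−28, −8) and (−24, 12)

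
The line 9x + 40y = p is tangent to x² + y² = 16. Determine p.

p = −164 or p = 164

Tangency holds when the distance from the centre (0, 0) to the line equals the radius 4:
|9·0 + 40·0 − p| / √1681 = 4
|p| = 4·41, so p = 164 or p = −164.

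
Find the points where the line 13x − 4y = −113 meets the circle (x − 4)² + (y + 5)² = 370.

(−13, −14) and (−5, 12)

Express y = (113 + 13x)/4 and substitute into the circle:
185x² + 3330x + 12025 = 0  ⟹  x² + 18x + 65 = 0
x = −5 or x = −13, giving (−5, 12) and (−13, −14).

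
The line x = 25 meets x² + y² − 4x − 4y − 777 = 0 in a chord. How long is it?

32

Centre (2, 2), r² = 785. Perpendicular distance d from centre to line = |−23| / √1 = 23.
Chord = 2√(r² − d²) = 2·√(256) = 32.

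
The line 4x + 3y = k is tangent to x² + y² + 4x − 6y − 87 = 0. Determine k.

Tangency holds when the distance from the centre (−2, 3) to the line equals the radius 10:
|4·(−2) + 3·3 − k| / √25 = 10
|k − (1)| = 10·5, so k = 51 or k = −49.

k = −49 or k = 51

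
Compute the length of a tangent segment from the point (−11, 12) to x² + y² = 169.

The centre is (0, 0) and r = 13. The square of the distance from P to the centre is 121 + 144 = 265.
The tangent meets the radius at right angles, so tangent² = |PO|² − r² = 265 − 169 = 96.

4√6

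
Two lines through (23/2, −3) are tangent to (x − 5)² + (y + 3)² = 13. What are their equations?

2x − 3y = 32 and 2x + 3y = 14

Let a tangent through (23/2, −3) have slope m. Its distance from (5, −3) must equal √13:
[m·(−13/2) − (0)]² = 13(m² + 1)
9m² − 4 = 0, so m = 2/3 or m = −2/3.
Through (23/2, −3) these give 2x − 3y = 32 and 2x + 3y = 14.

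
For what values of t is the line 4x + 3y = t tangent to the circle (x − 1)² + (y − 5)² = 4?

Tangency holds when the distance from the centre (1, 5) to the line equals the radius 2:
|4·1 + 3·5 − t| / √25 = 2
|t − (19)| = 2·5, so t = 29 or t = 9.

t = 9 or t = 29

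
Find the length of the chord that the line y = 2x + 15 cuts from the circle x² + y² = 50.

2√5

Centre (0, 0), r² = 50. Perpendicular distance d from centre to line = |15| / √5 = 15/√5.
Chord = 2√(r² − d²) = 2·√(5) = 2√5.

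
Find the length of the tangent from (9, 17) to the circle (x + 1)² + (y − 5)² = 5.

With centre O = (−1, 5), |OP|² = 244 and r² = 5.
By the tangent–radius right angle, tangent length = √(|PO|² − r²) = √239.

√239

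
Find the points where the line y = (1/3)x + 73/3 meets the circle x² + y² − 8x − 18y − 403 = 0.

Express y = (73 + x)/3 and substitute into the circle:
10x² + 20x − 2240 = 0  ⟹  x² + 2x − 224 = 0
x = 14 or x = −16, giving (14, 29) and (−16, 19).

(−16, 19) and (14, 29)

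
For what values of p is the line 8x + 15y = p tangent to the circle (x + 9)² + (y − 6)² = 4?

For a tangent, require d(centre, line) = r = 2.
|8·(−9) + 15·6 − p| / √289 = 2
|p − (18)| = 2·17, so p = 52 or p = −16.

p = −16 or p = 52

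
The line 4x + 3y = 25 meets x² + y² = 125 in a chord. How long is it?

20

Centre (0, 0), r² = 125. Perpendicular distance d from centre to line = |−25| / √25 = 25/√25.
Chord = 2√(r² − d²) = 2·√(100) = 20.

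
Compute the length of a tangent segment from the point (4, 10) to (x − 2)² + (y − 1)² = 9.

With centre O = (2, 1), |OP|² = 85 and r² = 9.
By the tangent–radius right angle, tangent length = √(|PO|² − r²) = √76 = 2√19.

2√19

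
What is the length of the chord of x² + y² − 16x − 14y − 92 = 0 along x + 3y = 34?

The distance from (8, 7) to the line is 5/√10, and r² = 205.
Chord = 2√(r² − d²) = 2·√(405/2) = 9√10.

9√10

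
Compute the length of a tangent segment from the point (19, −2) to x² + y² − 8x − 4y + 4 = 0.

15

With centre O = (4, 2), |OP|² = 241 and r² = 16.
Power of the point: PT² = |PO|² − r² = 225, so PT = 15.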